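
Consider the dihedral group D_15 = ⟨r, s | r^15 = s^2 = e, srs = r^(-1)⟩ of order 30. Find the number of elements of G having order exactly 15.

8

The elements of order 15 are: r, r^2, r^4, r^7, r^8, r^11, r^13, r^14.
That's 8.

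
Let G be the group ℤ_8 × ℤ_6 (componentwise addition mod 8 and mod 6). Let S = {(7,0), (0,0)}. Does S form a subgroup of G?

(7,0) ∈ S but its inverse (1,0) ∉ S, so S is not a subgroup.

No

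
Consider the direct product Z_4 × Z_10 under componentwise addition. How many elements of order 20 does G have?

An element (a,b) has order lcm(ord(a), ord(b)); count pairs with lcm equal to 20.
Enumerating gives 16 such elements.

16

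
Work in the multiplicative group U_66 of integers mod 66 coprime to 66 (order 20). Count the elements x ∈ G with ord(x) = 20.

0

No element of G has order 20 (even though 20 | 20).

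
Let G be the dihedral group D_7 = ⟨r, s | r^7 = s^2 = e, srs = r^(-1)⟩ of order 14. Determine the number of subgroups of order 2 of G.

7

|G| = 14 and 2 | 14, so subgroups of order 2 are possible by Lagrange.
The subgroups of order 2 are: {e, r^2s}; {e, r^3s}; {e, r^4s}; {e, r^5s}; … (7 in all).
So G has 7 subgroups of order 2.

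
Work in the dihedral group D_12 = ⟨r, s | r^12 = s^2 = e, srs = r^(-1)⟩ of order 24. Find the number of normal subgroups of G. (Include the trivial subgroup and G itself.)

9

G has 34 subgroups. Checking conjugation-invariance by order — order 1: 1/1 normal; order 2: 1/13 normal; order 3: 1/1 normal; order 4: 1/7 normal; order 6: 1/5 normal; order 8: 0/3 normal; order 12: 3/3 normal; order 24: 1/1 normal.
Total normal subgroups: 9.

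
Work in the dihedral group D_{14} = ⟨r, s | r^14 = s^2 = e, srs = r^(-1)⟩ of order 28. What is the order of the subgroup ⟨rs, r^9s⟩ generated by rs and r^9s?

14

|⟨rs⟩| = 2 and |⟨r^9s⟩| = 2, so |H| is a multiple of lcm(2, 2) = 2 and divides |G| = 28.
Closing under the operation: H = {e, r^2, r^4, r^6, r^8, r^10, r^12, rs, r^3s, r^5s, r^7s, r^9s, r^11s, r^13s}, so |H| = 14.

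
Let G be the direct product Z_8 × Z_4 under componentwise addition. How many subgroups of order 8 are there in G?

7

|G| = 32 and 8 | 32, so subgroups of order 8 are possible by Lagrange.
The subgroups of order 8 are: {(0,0), (0,1), (0,2), (0,3), (4,0), (4,1), (4,2), (4,3)}; {(0,0), (0,2), (2,0), (2,2), (4,0), (4,2), (6,0), (6,2)}; {(0,0), (0,2), (2,1), (2,3), (4,0), (4,2), (6,1), (6,3)}; {(0,0), (1,0), (2,0), (3,0), (4,0), (5,0), (6,0), (7,0)}; … (7 in all).
So G has 7 subgroups of order 8.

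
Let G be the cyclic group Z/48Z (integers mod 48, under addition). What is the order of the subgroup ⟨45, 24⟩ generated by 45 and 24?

16

|⟨45⟩| = 16 and |⟨24⟩| = 2, so |H| is a multiple of lcm(16, 2) = 16 and divides |G| = 48.
Closing under the operation: H = {0, 3, 6, 9, 12, 15, 18, 21, 24, 27, 30, 33, 36, 39, 42, 45}, so |H| = 16.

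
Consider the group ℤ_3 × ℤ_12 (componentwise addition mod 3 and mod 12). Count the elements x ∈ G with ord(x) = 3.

8

An element (a,b) has order lcm(ord(a), ord(b)); count pairs with lcm equal to 3.
Enumerating gives 8 such elements.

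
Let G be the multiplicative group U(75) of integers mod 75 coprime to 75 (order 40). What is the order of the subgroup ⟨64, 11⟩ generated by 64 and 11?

|⟨64⟩| = 10 and |⟨11⟩| = 10, so |H| is a multiple of lcm(10, 10) = 10 and divides |G| = 40.
Closing under the operation: H = {1, 4, 11, 14, 16, 19, 26, 29, 31, 34, 41, 44, 46, 49, 56, 59, 61, 64, 71, 74}, so |H| = 20.

20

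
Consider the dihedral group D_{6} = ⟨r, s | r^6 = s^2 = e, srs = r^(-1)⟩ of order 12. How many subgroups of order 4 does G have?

|G| = 12 and 4 | 12, so subgroups of order 4 are possible by Lagrange.
The subgroups of order 4 are: {e, r^3, r^2s, r^5s}; {e, r^3, s, r^3s}; {e, r^3, rs, r^4s}.
So G has 3 subgroups of order 4.

3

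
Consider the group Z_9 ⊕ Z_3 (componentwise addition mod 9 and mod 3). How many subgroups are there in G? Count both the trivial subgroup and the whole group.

|G| = 27, so by Lagrange every subgroup order divides 27. Divisors: 1, 3, 9, 27.
Subgroups by order — order 1: 1; order 3: 4; order 9: 4; order 27: 1.
Total: 1 + 4 + 4 + 1 = 10.

10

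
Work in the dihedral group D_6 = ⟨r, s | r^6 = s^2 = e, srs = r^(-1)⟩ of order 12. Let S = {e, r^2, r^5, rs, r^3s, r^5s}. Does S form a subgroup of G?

r^5 ∈ S but its inverse r ∉ S, so S is not a subgroup.

No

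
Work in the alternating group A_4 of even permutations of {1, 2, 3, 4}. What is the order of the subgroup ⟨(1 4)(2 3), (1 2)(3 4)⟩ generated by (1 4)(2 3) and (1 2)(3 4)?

4

|⟨(1 4)(2 3)⟩| = 2 and |⟨(1 2)(3 4)⟩| = 2, so |H| is a multiple of lcm(2, 2) = 2 and divides |G| = 12.
Closing under the operation: H = {e, (1 2)(3 4), (1 3)(2 4), (1 4)(2 3)}, so |H| = 4.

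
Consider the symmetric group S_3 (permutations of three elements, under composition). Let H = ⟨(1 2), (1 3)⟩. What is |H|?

6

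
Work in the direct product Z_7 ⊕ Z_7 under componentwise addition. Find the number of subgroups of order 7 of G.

8

|G| = 49 and 7 | 49, so subgroups of order 7 are possible by Lagrange.
The subgroups of order 7 are: {(0,0), (0,1), (0,2), (0,3), (0,4), (0,5), (0,6)}; {(0,0), (1,0), (2,0), (3,0), (4,0), (5,0), (6,0)}; {(0,0), (1,1), (2,2), (3,3), (4,4), (5,5), (6,6)}; {(0,0), (1,2), (2,4), (3,6), (4,1), (5,3), (6,5)}; … (8 in all).
So G has 8 subgroups of order 7.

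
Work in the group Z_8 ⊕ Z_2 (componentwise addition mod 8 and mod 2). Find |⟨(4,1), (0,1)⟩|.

|⟨(4,1)⟩| = 2 and |⟨(0,1)⟩| = 2, so |H| is a multiple of lcm(2, 2) = 2 and divides |G| = 16.
Closing under the operation: H = {(0,0), (0,1), (4,0), (4,1)}, so |H| = 4.

4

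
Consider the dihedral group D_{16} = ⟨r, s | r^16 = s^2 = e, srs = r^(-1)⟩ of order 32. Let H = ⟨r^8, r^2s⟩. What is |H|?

|⟨r^8⟩| = 2 and |⟨r^2s⟩| = 2, so |H| is a multiple of lcm(2, 2) = 2 and divides |G| = 32.
Closing under the operation: H = {e, r^8, r^2s, r^10s}, so |H| = 4.

4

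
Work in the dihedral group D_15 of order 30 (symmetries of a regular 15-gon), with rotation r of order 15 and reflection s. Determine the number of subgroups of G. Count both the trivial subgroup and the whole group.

|G| = 30, so by Lagrange every subgroup order divides 30. Divisors: 1, 2, 3, 5, 6, 10, 15, 30.
Subgroups by order — order 1: 1; order 2: 15; order 3: 1; order 5: 1; order 6: 5; order 10: 3; order 15: 1; order 30: 1.
Total: 1 + 15 + 1 + 1 + 5 + 3 + 1 + 1 = 28.

28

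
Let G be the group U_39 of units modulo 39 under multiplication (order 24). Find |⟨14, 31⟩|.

|⟨14⟩| = 2 and |⟨31⟩| = 4, so |H| is a multiple of lcm(2, 4) = 4 and divides |G| = 24.
Closing under the operation: H = {1, 5, 8, 14, 25, 31, 34, 38}, so |H| = 8.

8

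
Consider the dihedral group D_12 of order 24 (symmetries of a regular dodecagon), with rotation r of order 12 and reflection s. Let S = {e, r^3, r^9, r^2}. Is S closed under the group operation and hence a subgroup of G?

No

r^2 ∈ S but its inverse r^10 ∉ S, so S is not a subgroup.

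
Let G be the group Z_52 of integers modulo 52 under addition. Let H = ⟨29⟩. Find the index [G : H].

|⟨29⟩| = 52 and |G| = 52.
By Lagrange, [G : H] = |G|/|H| = 52/52 = 1.

1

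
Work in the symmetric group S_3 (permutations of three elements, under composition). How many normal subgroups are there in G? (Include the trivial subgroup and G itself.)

3

G has 6 subgroups. Checking conjugation-invariance by order — order 1: 1/1 normal; order 2: 0/3 normal; order 3: 1/1 normal; order 6: 1/1 normal.
Total normal subgroups: 3.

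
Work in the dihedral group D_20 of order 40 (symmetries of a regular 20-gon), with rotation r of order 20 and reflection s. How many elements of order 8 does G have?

0

No element of G has order 8 (even though 8 | 40).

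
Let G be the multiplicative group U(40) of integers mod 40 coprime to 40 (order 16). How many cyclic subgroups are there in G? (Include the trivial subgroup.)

Each element a generates a cyclic subgroup ⟨a⟩; distinct elements may generate the same one (a cyclic group of order d has φ(d) generators).
Cyclic subgroups by order — order 1: 1; order 2: 7; order 4: 4.
Total: 12.

12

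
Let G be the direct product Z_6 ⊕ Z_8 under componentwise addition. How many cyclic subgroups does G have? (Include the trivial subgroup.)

16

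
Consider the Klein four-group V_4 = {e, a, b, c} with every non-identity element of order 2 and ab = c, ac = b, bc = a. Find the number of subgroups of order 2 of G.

3

|G| = 4 and 2 | 4, so subgroups of order 2 are possible by Lagrange.
The subgroups of order 2 are: {e, a}; {e, b}; {e, c}.
So G has 3 subgroups of order 2.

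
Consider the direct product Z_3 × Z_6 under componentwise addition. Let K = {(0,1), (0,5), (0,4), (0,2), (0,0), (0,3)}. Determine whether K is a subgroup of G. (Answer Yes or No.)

Yes

|K| = 6 divides |G| = 18, consistent with Lagrange.
K contains the identity, every element's inverse is in K, and K is closed under +: it is a subgroup.
In fact K = ⟨(0,1)⟩.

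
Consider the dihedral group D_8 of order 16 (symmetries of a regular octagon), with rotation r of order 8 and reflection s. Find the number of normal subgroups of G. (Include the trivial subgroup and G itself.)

G has 19 subgroups. Checking conjugation-invariance by order — order 1: 1/1 normal; order 2: 1/9 normal; order 4: 1/5 normal; order 8: 3/3 normal; order 16: 1/1 normal.
Total normal subgroups: 7.

7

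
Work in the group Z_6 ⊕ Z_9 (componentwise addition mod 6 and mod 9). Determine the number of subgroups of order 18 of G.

|G| = 54 and 18 | 54, so subgroups of order 18 are possible by Lagrange.
The subgroups of order 18 are: {(0,0), (0,1), (0,2), (0,3), (0,4), (0,5), (0,6), (0,7), (0,8), (3,0), (3,1), (3,2), (3,3), (3,4), (3,5), (3,6), (3,7), (3,8)}; {(0,0), (0,3), (0,6), (1,0), (1,3), (1,6), (2,0), (2,3), (2,6), (3,0), (3,3), (3,6), (4,0), (4,3), (4,6), (5,0), (5,3), (5,6)}; {(0,0), (0,3), (0,6), (1,1), (1,4), (1,7), (2,2), (2,5), (2,8), (3,0), (3,3), (3,6), (4,1), (4,4), (4,7), (5,2), (5,5), (5,8)}; {(0,0), (0,3), (0,6), (1,2), (1,5), (1,8), (2,1), (2,4), (2,7), (3,0), (3,3), (3,6), (4,2), (4,5), (4,8), (5,1), (5,4), (5,7)}.
So G has 4 subgroups of order 18.

4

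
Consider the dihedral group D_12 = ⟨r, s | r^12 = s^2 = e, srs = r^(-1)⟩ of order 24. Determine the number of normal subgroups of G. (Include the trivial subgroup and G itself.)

9

G has 34 subgroups. Checking conjugation-invariance by order — order 1: 1/1 normal; order 2: 1/13 normal; order 3: 1/1 normal; order 4: 1/7 normal; order 6: 1/5 normal; order 8: 0/3 normal; order 12: 3/3 normal; order 24: 1/1 normal.
Total normal subgroups: 9.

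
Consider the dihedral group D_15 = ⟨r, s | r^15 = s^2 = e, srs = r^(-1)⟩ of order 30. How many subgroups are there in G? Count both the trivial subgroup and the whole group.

|G| = 30, so by Lagrange every subgroup order divides 30. Divisors: 1, 2, 3, 5, 6, 10, 15, 30.
Subgroups by order — order 1: 1; order 2: 15; order 3: 1; order 5: 1; order 6: 5; order 10: 3; order 15: 1; order 30: 1.
Total: 1 + 15 + 1 + 1 + 5 + 3 + 1 + 1 = 28.

28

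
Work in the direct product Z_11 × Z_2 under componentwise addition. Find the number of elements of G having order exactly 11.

10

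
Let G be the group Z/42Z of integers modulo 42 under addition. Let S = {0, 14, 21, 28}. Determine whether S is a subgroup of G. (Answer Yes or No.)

|S| = 4 does not divide |G| = 42, so by Lagrange S is not a subgroup.

No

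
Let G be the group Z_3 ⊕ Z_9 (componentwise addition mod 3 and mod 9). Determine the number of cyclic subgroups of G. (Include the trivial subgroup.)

A cyclic subgroup of order d is generated by each of its φ(d) elements of order d, so the cyclic subgroups of order d number (#elements of order d)/φ(d).
Cyclic subgroups by order — order 1: 1; order 3: 4; order 9: 3.
Total: 8.

8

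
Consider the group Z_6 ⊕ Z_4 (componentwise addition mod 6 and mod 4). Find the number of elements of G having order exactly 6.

6

An element (a,b) has order lcm(ord(a), ord(b)); count pairs with lcm equal to 6.
Enumerating gives 6 such elements.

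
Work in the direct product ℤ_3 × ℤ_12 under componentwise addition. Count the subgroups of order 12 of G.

4

|G| = 36 and 12 | 36, so subgroups of order 12 are possible by Lagrange.
The subgroups of order 12 are: {(0,0), (0,1), (0,2), (0,3), (0,4), (0,5), (0,6), (0,7), (0,8), (0,9), (0,10), (0,11)}; {(0,0), (0,3), (0,6), (0,9), (1,0), (1,3), (1,6), (1,9), (2,0), (2,3), (2,6), (2,9)}; {(0,0), (0,3), (0,6), (0,9), (1,1), (1,4), (1,7), (1,10), (2,2), (2,5), (2,8), (2,11)}; {(0,0), (0,3), (0,6), (0,9), (1,2), (1,5), (1,8), (1,11), (2,1), (2,4), (2,7), (2,10)}.
So G has 4 subgroups of order 12.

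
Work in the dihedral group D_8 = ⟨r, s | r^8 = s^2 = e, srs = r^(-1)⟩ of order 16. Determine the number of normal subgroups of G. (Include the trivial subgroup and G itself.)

G has 19 subgroups. Checking conjugation-invariance by order — order 1: 1/1 normal; order 2: 1/9 normal; order 4: 1/5 normal; order 8: 3/3 normal; order 16: 1/1 normal.
Total normal subgroups: 7.

7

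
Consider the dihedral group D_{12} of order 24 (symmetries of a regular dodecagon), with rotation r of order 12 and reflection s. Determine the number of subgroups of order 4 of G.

7

|G| = 24 and 4 | 24, so subgroups of order 4 are possible by Lagrange.
The subgroups of order 4 are: {e, r^6, r^4s, r^10s}; {e, r^6, r^5s, r^11s}; {e, r^6, r^2s, r^8s}; {e, r^3, r^6, r^9}; … (7 in all).
So G has 7 subgroups of order 4.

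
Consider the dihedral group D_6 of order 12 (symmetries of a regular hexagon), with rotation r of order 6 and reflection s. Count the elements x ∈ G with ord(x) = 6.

The elements of order 6 are: r, r^5.
That's 2.

2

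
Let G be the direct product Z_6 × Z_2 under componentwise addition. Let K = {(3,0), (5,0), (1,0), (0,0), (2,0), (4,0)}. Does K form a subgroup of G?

Yes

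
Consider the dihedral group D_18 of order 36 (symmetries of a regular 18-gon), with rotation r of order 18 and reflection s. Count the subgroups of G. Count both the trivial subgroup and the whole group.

45

|G| = 36, so by Lagrange every subgroup order divides 36. Divisors: 1, 2, 3, 4, 6, 9, 12, 18, 36.
Subgroups by order — order 1: 1; order 2: 19; order 3: 1; order 4: 9; order 6: 7; order 9: 1; order 12: 3; order 18: 3; order 36: 1.
Total: 1 + 19 + 1 + 9 + 7 + 1 + 3 + 3 + 1 = 45.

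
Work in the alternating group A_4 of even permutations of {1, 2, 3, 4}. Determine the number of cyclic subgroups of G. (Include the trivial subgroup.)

8

Group the elements of G by the cyclic subgroup they generate; each cyclic subgroup of order d accounts for φ(d) elements.
Cyclic subgroups by order — order 1: 1; order 2: 3; order 3: 4.
Total: 8.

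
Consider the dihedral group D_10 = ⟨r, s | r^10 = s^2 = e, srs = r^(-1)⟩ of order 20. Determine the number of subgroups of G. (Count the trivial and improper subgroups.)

22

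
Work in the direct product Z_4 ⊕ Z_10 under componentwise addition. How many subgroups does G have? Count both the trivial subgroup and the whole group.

|G| = 40, so by Lagrange every subgroup order divides 40. Divisors: 1, 2, 4, 5, 8, 10, 20, 40.
Subgroups by order — order 1: 1; order 2: 3; order 4: 3; order 5: 1; order 8: 1; order 10: 3; order 20: 3; order 40: 1.
Total: 1 + 3 + 3 + 1 + 1 + 3 + 3 + 1 = 16.

16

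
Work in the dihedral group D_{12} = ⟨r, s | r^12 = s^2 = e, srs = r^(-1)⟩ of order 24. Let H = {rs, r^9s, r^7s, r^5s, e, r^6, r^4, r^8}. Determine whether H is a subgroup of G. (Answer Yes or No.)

Closure fails: r^4 · r^7s = r^11s ∉ H. So H is not a subgroup.

No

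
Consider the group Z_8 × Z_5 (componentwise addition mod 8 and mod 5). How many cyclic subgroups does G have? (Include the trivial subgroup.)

Each element a generates a cyclic subgroup ⟨a⟩; distinct elements may generate the same one (a cyclic group of order d has φ(d) generators).
Cyclic subgroups by order — order 1: 1; order 2: 1; order 4: 1; order 5: 1; order 8: 1; order 10: 1; order 20: 1; order 40: 1.
Total: 8.

8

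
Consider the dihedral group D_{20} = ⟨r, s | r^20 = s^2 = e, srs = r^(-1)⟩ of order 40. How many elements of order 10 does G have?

4

The elements of order 10 are: r^2, r^6, r^14, r^18.
That's 4.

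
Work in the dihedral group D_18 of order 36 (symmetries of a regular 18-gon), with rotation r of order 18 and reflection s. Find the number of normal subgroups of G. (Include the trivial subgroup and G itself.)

G has 45 subgroups. Checking conjugation-invariance by order — order 1: 1/1 normal; order 2: 1/19 normal; order 3: 1/1 normal; order 4: 0/9 normal; order 6: 1/7 normal; order 9: 1/1 normal; order 12: 0/3 normal; order 18: 3/3 normal; order 36: 1/1 normal.
Total normal subgroups: 9.

9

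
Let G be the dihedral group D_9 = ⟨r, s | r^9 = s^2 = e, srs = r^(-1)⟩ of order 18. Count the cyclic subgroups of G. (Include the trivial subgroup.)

Group the elements of G by the cyclic subgroup they generate; each cyclic subgroup of order d accounts for φ(d) elements.
Cyclic subgroups by order — order 1: 1; order 2: 9; order 3: 1; order 9: 1.
Total: 12.

12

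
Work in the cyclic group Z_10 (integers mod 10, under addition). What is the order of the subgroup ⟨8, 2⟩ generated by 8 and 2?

5

|⟨8⟩| = 5 and |⟨2⟩| = 5, so |H| is a multiple of lcm(5, 5) = 5 and divides |G| = 10.
Closing under the operation: H = {0, 2, 4, 6, 8}, so |H| = 5.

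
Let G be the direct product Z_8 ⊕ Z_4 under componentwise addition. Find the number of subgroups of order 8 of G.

|G| = 32 and 8 | 32, so subgroups of order 8 are possible by Lagrange.
The subgroups of order 8 are: {(0,0), (0,1), (0,2), (0,3), (4,0), (4,1), (4,2), (4,3)}; {(0,0), (0,2), (2,0), (2,2), (4,0), (4,2), (6,0), (6,2)}; {(0,0), (0,2), (2,1), (2,3), (4,0), (4,2), (6,1), (6,3)}; {(0,0), (1,0), (2,0), (3,0), (4,0), (5,0), (6,0), (7,0)}; … (7 in all).
So G has 7 subgroups of order 8.

7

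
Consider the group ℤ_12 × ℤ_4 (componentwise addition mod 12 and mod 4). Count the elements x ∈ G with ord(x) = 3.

2

An element (a,b) has order lcm(ord(a), ord(b)); count pairs with lcm equal to 3.
Enumerating gives 2 such elements.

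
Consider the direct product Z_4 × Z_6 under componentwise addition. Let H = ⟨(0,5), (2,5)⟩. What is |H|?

|⟨(0,5)⟩| = 6 and |⟨(2,5)⟩| = 6, so |H| is a multiple of lcm(6, 6) = 6 and divides |G| = 24.
Closing under the operation: H = {(0,0), (0,1), (0,2), (0,3), (0,4), (0,5), (2,0), (2,1), (2,2), (2,3), (2,4), (2,5)}, so |H| = 12.

12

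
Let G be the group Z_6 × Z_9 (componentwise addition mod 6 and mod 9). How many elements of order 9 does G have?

An element (a,b) has order lcm(ord(a), ord(b)); count pairs with lcm equal to 9.
Enumerating gives 18 such elements.

18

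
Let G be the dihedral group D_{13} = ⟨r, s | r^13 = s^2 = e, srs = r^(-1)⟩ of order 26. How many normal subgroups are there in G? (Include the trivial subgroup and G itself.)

G has 16 subgroups. Checking conjugation-invariance by order — order 1: 1/1 normal; order 2: 0/13 normal; order 13: 1/1 normal; order 26: 1/1 normal.
Total normal subgroups: 3.

3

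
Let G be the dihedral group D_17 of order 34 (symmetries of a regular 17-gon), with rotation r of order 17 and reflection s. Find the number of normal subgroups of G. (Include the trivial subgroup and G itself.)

G has 20 subgroups. Checking conjugation-invariance by order — order 1: 1/1 normal; order 2: 0/17 normal; order 17: 1/1 normal; order 34: 1/1 normal.
Total normal subgroups: 3.

3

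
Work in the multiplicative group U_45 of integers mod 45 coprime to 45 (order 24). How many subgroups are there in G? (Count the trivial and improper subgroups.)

16

|G| = 24, so by Lagrange every subgroup order divides 24. Divisors: 1, 2, 3, 4, 6, 8, 12, 24.
Subgroups by order — order 1: 1; order 2: 3; order 3: 1; order 4: 3; order 6: 3; order 8: 1; order 12: 3; order 24: 1.
Total: 1 + 3 + 1 + 3 + 3 + 1 + 3 + 1 = 16.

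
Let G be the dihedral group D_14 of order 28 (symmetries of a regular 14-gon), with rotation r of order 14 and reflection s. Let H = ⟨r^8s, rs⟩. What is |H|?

|⟨r^8s⟩| = 2 and |⟨rs⟩| = 2, so |H| is a multiple of lcm(2, 2) = 2 and divides |G| = 28.
Closing under the operation: H = {e, r^7, rs, r^8s}, so |H| = 4.

4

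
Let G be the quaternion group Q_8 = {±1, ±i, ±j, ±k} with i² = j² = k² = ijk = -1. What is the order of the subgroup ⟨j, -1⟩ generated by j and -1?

4

|⟨j⟩| = 4 and |⟨-1⟩| = 2, so |H| is a multiple of lcm(4, 2) = 4 and divides |G| = 8.
Closing under the operation: H = {1, -1, j, -j}, so |H| = 4.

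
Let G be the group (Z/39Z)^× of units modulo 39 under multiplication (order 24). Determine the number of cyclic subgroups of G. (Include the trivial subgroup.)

A cyclic subgroup of order d is generated by each of its φ(d) elements of order d, so the cyclic subgroups of order d number (#elements of order d)/φ(d).
Cyclic subgroups by order — order 1: 1; order 2: 3; order 3: 1; order 4: 2; order 6: 3; order 12: 2.
Total: 12.

12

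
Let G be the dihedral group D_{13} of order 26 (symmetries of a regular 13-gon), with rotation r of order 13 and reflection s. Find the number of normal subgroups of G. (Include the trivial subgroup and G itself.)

3

G has 16 subgroups. Checking conjugation-invariance by order — order 1: 1/1 normal; order 2: 0/13 normal; order 13: 1/1 normal; order 26: 1/1 normal.
Total normal subgroups: 3.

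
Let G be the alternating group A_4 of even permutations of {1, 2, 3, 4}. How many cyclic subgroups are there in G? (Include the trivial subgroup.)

8

Group the elements of G by the cyclic subgroup they generate; each cyclic subgroup of order d accounts for φ(d) elements.
Cyclic subgroups by order — order 1: 1; order 2: 3; order 3: 4.
Total: 8.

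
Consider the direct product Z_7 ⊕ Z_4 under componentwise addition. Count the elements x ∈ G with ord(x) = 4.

An element (a,b) has order lcm(ord(a), ord(b)); count pairs with lcm equal to 4.
Enumerating gives 2 such elements.

2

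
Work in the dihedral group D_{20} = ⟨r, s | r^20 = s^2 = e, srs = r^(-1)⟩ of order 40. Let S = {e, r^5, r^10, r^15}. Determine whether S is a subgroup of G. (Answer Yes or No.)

Yes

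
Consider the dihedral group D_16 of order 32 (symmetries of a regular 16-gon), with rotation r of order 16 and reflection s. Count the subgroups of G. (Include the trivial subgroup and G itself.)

|G| = 32, so by Lagrange every subgroup order divides 32. Divisors: 1, 2, 4, 8, 16, 32.
Subgroups by order — order 1: 1; order 2: 17; order 4: 9; order 8: 5; order 16: 3; order 32: 1.
Total: 1 + 17 + 9 + 5 + 3 + 1 = 36.

36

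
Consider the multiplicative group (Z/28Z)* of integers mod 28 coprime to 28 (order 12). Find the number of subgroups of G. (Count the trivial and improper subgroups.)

10

|G| = 12, so by Lagrange every subgroup order divides 12. Divisors: 1, 2, 3, 4, 6, 12.
Subgroups by order — order 1: 1; order 2: 3; order 3: 1; order 4: 1; order 6: 3; order 12: 1.
Total: 1 + 3 + 1 + 1 + 3 + 1 = 10.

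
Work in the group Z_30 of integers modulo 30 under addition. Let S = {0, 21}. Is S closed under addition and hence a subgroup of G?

21 ∈ S but its inverse 9 ∉ S, so S is not a subgroup.

No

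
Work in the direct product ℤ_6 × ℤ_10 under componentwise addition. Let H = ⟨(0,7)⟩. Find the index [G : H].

6

|⟨(0,7)⟩| = 10 and |G| = 60.
By Lagrange, [G : H] = |G|/|H| = 60/10 = 6.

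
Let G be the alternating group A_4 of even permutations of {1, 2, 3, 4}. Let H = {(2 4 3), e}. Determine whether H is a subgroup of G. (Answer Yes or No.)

(2 4 3) ∈ H but its inverse (2 3 4) ∉ H, so H is not a subgroup.

No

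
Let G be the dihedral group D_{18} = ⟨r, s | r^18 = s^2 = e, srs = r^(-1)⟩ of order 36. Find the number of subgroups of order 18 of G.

|G| = 36 and 18 | 36, so subgroups of order 18 are possible by Lagrange.
The subgroups of order 18 are: {e, r, r^2, r^3, r^4, r^5, r^6, r^7, r^8, r^9, r^10, r^11, r^12, r^13, r^14, r^15, r^16, r^17}; {e, r^2, r^4, r^6, r^8, r^10, r^12, r^14, r^16, s, r^2s, r^4s, r^6s, r^8s, r^10s, r^12s, r^14s, r^16s}; {e, r^2, r^4, r^6, r^8, r^10, r^12, r^14, r^16, rs, r^3s, r^5s, r^7s, r^9s, r^11s, r^13s, r^15s, r^17s}.
So G has 3 subgroups of order 18.

3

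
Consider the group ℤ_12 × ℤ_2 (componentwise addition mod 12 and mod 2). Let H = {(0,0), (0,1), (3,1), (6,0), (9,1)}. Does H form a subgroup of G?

No

|H| = 5 does not divide |G| = 24, so by Lagrange H is not a subgroup.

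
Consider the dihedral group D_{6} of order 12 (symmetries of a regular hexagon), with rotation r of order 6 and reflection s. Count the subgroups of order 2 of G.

7

|G| = 12 and 2 | 12, so subgroups of order 2 are possible by Lagrange.
The subgroups of order 2 are: {e, r^2s}; {e, r^3}; {e, r^3s}; {e, r^4s}; … (7 in all).
So G has 7 subgroups of order 2.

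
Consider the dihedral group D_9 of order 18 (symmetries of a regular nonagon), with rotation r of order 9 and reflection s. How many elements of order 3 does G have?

The elements of order 3 are: r^3, r^6.
That's 2.

2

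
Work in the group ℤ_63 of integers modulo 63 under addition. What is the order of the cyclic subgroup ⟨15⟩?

In ℤ_63, the order of an element a is n/gcd(a, n).
gcd(15, 63) = 3, so |⟨15⟩| = 63/3 = 21.

21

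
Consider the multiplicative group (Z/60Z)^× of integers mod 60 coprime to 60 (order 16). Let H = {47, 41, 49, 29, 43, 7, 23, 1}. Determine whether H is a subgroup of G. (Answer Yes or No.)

Yes

|H| = 8 divides |G| = 16, consistent with Lagrange.
H contains the identity, every element's inverse is in H, and H is closed under ·: it is a subgroup.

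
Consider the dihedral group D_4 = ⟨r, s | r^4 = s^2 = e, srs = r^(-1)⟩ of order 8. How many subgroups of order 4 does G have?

|G| = 8 and 4 | 8, so subgroups of order 4 are possible by Lagrange.
The subgroups of order 4 are: {e, r, r^2, r^3}; {e, r^2, s, r^2s}; {e, r^2, rs, r^3s}.
So G has 3 subgroups of order 4.

3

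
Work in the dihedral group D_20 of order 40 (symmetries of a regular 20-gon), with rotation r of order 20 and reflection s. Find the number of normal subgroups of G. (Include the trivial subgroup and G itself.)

9

G has 48 subgroups. Checking conjugation-invariance by order — order 1: 1/1 normal; order 2: 1/21 normal; order 4: 1/11 normal; order 5: 1/1 normal; order 8: 0/5 normal; order 10: 1/5 normal; order 20: 3/3 normal; order 40: 1/1 normal.
Total normal subgroups: 9.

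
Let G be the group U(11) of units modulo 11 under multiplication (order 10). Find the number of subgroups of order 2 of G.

1

|G| = 10 and 2 | 10, so subgroups of order 2 are possible by Lagrange.
The subgroups of order 2 are: {1, 10}.
So G has 1 subgroup of order 2.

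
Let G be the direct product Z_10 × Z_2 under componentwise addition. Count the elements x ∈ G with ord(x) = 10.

An element (a,b) has order lcm(ord(a), ord(b)); count pairs with lcm equal to 10.
Enumerating gives 12 such elements.

12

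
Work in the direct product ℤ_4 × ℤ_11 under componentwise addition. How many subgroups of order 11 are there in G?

|G| = 44 and 11 | 44, so subgroups of order 11 are possible by Lagrange.
The subgroups of order 11 are: {(0,0), (0,1), (0,2), (0,3), (0,4), (0,5), (0,6), (0,7), (0,8), (0,9), (0,10)}.
So G has 1 subgroup of order 11.

1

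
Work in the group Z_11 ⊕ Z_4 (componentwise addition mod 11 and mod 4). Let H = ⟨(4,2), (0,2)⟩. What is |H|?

22

|⟨(4,2)⟩| = 22 and |⟨(0,2)⟩| = 2, so |H| is a multiple of lcm(22, 2) = 22 and divides |G| = 44.
Closing under the operation: H = {(0,0), (0,2), (1,0), (1,2), (2,0), (2,2), (3,0), (3,2), (4,0), (4,2), (5,0), (5,2), (6,0), (6,2), (7,0), (7,2), (8,0), (8,2), (9,0), (9,2), (10,0), (10,2)}, so |H| = 22.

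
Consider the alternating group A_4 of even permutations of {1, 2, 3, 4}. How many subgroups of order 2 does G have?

|G| = 12 and 2 | 12, so subgroups of order 2 are possible by Lagrange.
The subgroups of order 2 are: {e, (1 2)(3 4)}; {e, (1 3)(2 4)}; {e, (1 4)(2 3)}.
So G has 3 subgroups of order 2.

3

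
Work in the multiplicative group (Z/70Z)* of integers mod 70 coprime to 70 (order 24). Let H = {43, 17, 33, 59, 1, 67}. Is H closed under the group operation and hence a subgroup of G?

No

67 ∈ H but its inverse 23 ∉ H, so H is not a subgroup.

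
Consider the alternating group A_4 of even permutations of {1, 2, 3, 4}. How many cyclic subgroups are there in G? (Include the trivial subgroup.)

Each element a generates a cyclic subgroup ⟨a⟩; distinct elements may generate the same one (a cyclic group of order d has φ(d) generators).
Cyclic subgroups by order — order 1: 1; order 2: 3; order 3: 4.
Total: 8.

8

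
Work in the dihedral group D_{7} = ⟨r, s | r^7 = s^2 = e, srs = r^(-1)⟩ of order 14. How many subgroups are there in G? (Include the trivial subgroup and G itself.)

|G| = 14, so by Lagrange every subgroup order divides 14. Divisors: 1, 2, 7, 14.
Subgroups by order — order 1: 1; order 2: 7; order 7: 1; order 14: 1.
Total: 1 + 7 + 1 + 1 = 10.

10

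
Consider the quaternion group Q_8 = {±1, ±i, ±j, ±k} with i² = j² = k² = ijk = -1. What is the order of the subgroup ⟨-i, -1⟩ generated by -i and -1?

4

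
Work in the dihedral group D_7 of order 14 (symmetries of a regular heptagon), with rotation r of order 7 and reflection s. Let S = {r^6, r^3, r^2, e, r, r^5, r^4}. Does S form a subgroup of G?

Yes

|S| = 7 divides |G| = 14, consistent with Lagrange.
S contains the identity, every element's inverse is in S, and S is closed under ·: it is a subgroup.
In fact S = ⟨r^4⟩.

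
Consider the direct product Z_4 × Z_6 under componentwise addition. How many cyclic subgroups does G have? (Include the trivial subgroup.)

A cyclic subgroup of order d is generated by each of its φ(d) elements of order d, so the cyclic subgroups of order d number (#elements of order d)/φ(d).
Cyclic subgroups by order — order 1: 1; order 2: 3; order 3: 1; order 4: 2; order 6: 3; order 12: 2.
Total: 12.

12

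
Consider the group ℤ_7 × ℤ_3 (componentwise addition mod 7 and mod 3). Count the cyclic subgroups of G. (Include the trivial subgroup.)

A cyclic subgroup of order d is generated by each of its φ(d) elements of order d, so the cyclic subgroups of order d number (#elements of order d)/φ(d).
Cyclic subgroups by order — order 1: 1; order 3: 1; order 7: 1; order 21: 1.
Total: 4.

4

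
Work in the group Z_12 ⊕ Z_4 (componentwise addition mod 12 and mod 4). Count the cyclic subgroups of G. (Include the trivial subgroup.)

Each element a generates a cyclic subgroup ⟨a⟩; distinct elements may generate the same one (a cyclic group of order d has φ(d) generators).
Cyclic subgroups by order — order 1: 1; order 2: 3; order 3: 1; order 4: 6; order 6: 3; order 12: 6.
Total: 20.

20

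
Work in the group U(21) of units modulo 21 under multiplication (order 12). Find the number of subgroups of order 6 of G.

3

|G| = 12 and 6 | 12, so subgroups of order 6 are possible by Lagrange.
The subgroups of order 6 are: {1, 4, 10, 13, 16, 19}; {1, 2, 4, 8, 11, 16}; {1, 4, 5, 16, 17, 20}.
So G has 3 subgroups of order 6.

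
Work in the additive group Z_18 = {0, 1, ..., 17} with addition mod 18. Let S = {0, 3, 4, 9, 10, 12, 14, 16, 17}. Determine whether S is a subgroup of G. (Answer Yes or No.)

No

3 ∈ S but its inverse 15 ∉ S, so S is not a subgroup.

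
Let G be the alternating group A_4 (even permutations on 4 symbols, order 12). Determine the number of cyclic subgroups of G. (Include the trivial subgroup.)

Group the elements of G by the cyclic subgroup they generate; each cyclic subgroup of order d accounts for φ(d) elements.
Cyclic subgroups by order — order 1: 1; order 2: 3; order 3: 4.
Total: 8.

8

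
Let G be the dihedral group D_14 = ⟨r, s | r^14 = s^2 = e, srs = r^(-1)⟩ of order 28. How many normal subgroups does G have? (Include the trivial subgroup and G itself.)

G has 28 subgroups. Checking conjugation-invariance by order — order 1: 1/1 normal; order 2: 1/15 normal; order 4: 0/7 normal; order 7: 1/1 normal; order 14: 3/3 normal; order 28: 1/1 normal.
Total normal subgroups: 7.

7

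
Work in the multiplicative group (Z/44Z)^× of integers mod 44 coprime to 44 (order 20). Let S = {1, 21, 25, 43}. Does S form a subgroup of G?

No

25 ∈ S but its inverse 37 ∉ S, so S is not a subgroup.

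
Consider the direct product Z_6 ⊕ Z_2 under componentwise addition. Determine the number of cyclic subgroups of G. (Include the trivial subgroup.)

8

Each element a generates a cyclic subgroup ⟨a⟩; distinct elements may generate the same one (a cyclic group of order d has φ(d) generators).
Cyclic subgroups by order — order 1: 1; order 2: 3; order 3: 1; order 6: 3.
Total: 8.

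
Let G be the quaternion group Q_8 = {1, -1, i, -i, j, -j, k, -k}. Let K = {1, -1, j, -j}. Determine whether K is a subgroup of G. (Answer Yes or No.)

Yes

|K| = 4 divides |G| = 8, consistent with Lagrange.
K contains the identity, every element's inverse is in K, and K is closed under ·: it is a subgroup.
In fact K = ⟨j⟩.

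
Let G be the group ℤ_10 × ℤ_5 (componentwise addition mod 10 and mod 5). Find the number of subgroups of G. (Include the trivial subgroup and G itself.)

|G| = 50, so by Lagrange every subgroup order divides 50. Divisors: 1, 2, 5, 10, 25, 50.
Subgroups by order — order 1: 1; order 2: 1; order 5: 6; order 10: 6; order 25: 1; order 50: 1.
Total: 1 + 1 + 6 + 6 + 1 + 1 = 16.

16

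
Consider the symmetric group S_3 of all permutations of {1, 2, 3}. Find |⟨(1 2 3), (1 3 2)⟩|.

|⟨(1 2 3)⟩| = 3 and |⟨(1 3 2)⟩| = 3, so |H| is a multiple of lcm(3, 3) = 3 and divides |G| = 6.
Closing under the operation: H = {e, (1 2 3), (1 3 2)}, so |H| = 3.

3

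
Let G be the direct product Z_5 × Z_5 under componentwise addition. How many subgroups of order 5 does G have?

6

|G| = 25 and 5 | 25, so subgroups of order 5 are possible by Lagrange.
The subgroups of order 5 are: {(0,0), (0,1), (0,2), (0,3), (0,4)}; {(0,0), (1,0), (2,0), (3,0), (4,0)}; {(0,0), (1,1), (2,2), (3,3), (4,4)}; {(0,0), (1,2), (2,4), (3,1), (4,3)}; … (6 in all).
So G has 6 subgroups of order 5.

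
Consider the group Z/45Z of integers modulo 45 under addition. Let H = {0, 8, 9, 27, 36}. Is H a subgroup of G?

8 ∈ H but its inverse 37 ∉ H, so H is not a subgroup.

No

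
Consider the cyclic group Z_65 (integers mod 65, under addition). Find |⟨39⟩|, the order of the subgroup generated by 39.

5

In Z_65, the order of an element a is n/gcd(a, n).
gcd(39, 65) = 13, so |⟨39⟩| = 65/13 = 5.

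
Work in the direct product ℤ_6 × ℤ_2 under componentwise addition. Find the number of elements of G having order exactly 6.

6

An element (a,b) has order lcm(ord(a), ord(b)); count pairs with lcm equal to 6.
Enumerating gives 6 such elements.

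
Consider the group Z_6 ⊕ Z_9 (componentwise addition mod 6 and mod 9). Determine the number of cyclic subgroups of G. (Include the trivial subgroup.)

Each element a generates a cyclic subgroup ⟨a⟩; distinct elements may generate the same one (a cyclic group of order d has φ(d) generators).
Cyclic subgroups by order — order 1: 1; order 2: 1; order 3: 4; order 6: 4; order 9: 3; order 18: 3.
Total: 16.

16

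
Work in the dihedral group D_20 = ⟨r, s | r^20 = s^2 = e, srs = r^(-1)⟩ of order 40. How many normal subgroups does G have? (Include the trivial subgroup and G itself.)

G has 48 subgroups. Checking conjugation-invariance by order — order 1: 1/1 normal; order 2: 1/21 normal; order 4: 1/11 normal; order 5: 1/1 normal; order 8: 0/5 normal; order 10: 1/5 normal; order 20: 3/3 normal; order 40: 1/1 normal.
Total normal subgroups: 9.

9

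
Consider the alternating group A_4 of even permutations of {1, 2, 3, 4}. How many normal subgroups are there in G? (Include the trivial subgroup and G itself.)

3

G has 10 subgroups. Checking conjugation-invariance by order — order 1: 1/1 normal; order 2: 0/3 normal; order 3: 0/4 normal; order 4: 1/1 normal; order 12: 1/1 normal.
Total normal subgroups: 3.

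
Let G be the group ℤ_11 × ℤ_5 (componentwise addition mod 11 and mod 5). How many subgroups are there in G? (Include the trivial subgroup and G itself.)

4

|G| = 55, so by Lagrange every subgroup order divides 55. Divisors: 1, 5, 11, 55.
Subgroups by order — order 1: 1; order 5: 1; order 11: 1; order 55: 1.
Total: 1 + 1 + 1 + 1 = 4.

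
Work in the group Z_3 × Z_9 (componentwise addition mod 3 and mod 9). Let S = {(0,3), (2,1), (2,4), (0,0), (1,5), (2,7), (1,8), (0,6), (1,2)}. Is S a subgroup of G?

Yes

|S| = 9 divides |G| = 27, consistent with Lagrange.
S contains the identity, every element's inverse is in S, and S is closed under +: it is a subgroup.
In fact S = ⟨(2,4)⟩.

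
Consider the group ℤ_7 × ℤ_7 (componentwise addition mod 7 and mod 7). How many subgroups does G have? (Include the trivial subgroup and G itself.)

10

|G| = 49, so by Lagrange every subgroup order divides 49. Divisors: 1, 7, 49.
Subgroups by order — order 1: 1; order 7: 8; order 49: 1.
Total: 1 + 8 + 1 = 10.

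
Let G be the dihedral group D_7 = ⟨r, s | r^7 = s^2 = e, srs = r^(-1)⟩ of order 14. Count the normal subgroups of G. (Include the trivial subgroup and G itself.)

3

G has 10 subgroups. Checking conjugation-invariance by order — order 1: 1/1 normal; order 2: 0/7 normal; order 7: 1/1 normal; order 14: 1/1 normal.
Total normal subgroups: 3.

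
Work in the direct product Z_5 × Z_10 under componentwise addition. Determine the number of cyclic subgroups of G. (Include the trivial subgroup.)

14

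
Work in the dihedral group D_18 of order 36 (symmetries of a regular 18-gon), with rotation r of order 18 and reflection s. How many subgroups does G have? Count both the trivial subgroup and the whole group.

45

|G| = 36, so by Lagrange every subgroup order divides 36. Divisors: 1, 2, 3, 4, 6, 9, 12, 18, 36.
Subgroups by order — order 1: 1; order 2: 19; order 3: 1; order 4: 9; order 6: 7; order 9: 1; order 12: 3; order 18: 3; order 36: 1.
Total: 1 + 19 + 1 + 9 + 7 + 1 + 3 + 3 + 1 = 45.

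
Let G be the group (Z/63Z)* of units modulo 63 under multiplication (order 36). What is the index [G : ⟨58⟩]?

|⟨58⟩| = 3 and |G| = 36.
By Lagrange, [G : H] = |G|/|H| = 36/3 = 12.

12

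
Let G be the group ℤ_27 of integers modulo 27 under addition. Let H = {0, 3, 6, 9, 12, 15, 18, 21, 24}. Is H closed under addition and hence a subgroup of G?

Yes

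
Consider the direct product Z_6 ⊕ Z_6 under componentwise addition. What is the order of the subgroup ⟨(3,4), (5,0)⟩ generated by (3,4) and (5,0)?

18

|⟨(3,4)⟩| = 6 and |⟨(5,0)⟩| = 6, so |H| is a multiple of lcm(6, 6) = 6 and divides |G| = 36.
Closing under the operation: H = {(0,0), (0,2), (0,4), (1,0), (1,2), (1,4), (2,0), (2,2), (2,4), (3,0), (3,2), (3,4), (4,0), (4,2), (4,4), (5,0), (5,2), (5,4)}, so |H| = 18.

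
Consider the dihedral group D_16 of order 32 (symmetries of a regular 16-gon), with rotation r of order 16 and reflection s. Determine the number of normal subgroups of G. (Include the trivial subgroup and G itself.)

8

G has 36 subgroups. Checking conjugation-invariance by order — order 1: 1/1 normal; order 2: 1/17 normal; order 4: 1/9 normal; order 8: 1/5 normal; order 16: 3/3 normal; order 32: 1/1 normal.
Total normal subgroups: 8.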